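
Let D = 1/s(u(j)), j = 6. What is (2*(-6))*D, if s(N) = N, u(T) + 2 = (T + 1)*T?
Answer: -3/10 ≈ -0.30000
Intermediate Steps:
u(T) = -2 + T*(1 + T) (u(T) = -2 + (T + 1)*T = -2 + (1 + T)*T = -2 + T*(1 + T))
D = 1/40 (D = 1/(-2 + 6 + 6²) = 1/(-2 + 6 + 36) = 1/40 ≈ 0.025000)
(2*(-6))*D = (2*(-6))*(1/40) = -12*1/40 = -3/10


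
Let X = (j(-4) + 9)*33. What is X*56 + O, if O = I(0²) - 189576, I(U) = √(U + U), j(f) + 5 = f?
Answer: -189576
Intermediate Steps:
j(f) = -5 + f
I(U) = √2*√U (I(U) = √(2*U) = √2*√U)
X = 0 (X = ((-5 - 4) + 9)*33 = (-9 + 9)*33 = 0*33 = 0)
O = -189576 (O = √2*√(0²) - 189576 = √2*√0 - 189576 = √2*0 - 189576 = 0 - 189576 = -189576)
X*56 + O = 0*56 - 189576 = 0 - 189576 = -189576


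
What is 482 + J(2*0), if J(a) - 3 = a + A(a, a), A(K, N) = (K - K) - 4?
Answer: 481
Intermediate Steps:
A(K, N) = -4 (A(K, N) = 0 - 4 = -4)
J(a) = -1 + a (J(a) = 3 + (a - 4) = 3 + (-4 + a) = -1 + a)
482 + J(2*0) = 482 + (-1 + 2*0) = 482 + (-1 + 0) = 482 - 1 = 481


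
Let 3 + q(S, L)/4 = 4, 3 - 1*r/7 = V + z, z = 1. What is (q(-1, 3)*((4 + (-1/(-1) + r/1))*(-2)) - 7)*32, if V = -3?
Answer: -10464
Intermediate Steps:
r = 35 (r = 21 - 7*(-3 + 1) = 21 - 7*(-2) = 21 + 14 = 35)
q(S, L) = 4 (q(S, L) = -12 + 4*4 = -12 + 16 = 4)
(q(-1, 3)*((4 + (-1/(-1) + r/1))*(-2)) - 7)*32 = (4*((4 + (-1/(-1) + 35/1))*(-2)) - 7)*32 = (4*((4 + (-1*(-1) + 35*1))*(-2)) - 7)*32 = (4*((4 + (1 + 35))*(-2)) - 7)*32 = (4*((4 + 36)*(-2)) - 7)*32 = (4*(40*(-2)) - 7)*32 = (4*(-80) - 7)*32 = (-320 - 7)*32 = -327*32 = -10464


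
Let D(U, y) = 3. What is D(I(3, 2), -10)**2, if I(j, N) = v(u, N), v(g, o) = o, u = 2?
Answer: 9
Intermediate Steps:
I(j, N) = N
D(I(3, 2), -10)**2 = 3**2 = 9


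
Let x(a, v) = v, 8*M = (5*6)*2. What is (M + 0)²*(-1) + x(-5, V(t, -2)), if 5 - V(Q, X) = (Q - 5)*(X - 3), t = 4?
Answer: -225/4 ≈ -56.250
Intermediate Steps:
M = 15/2 (M = ((5*6)*2)/8 = (30*2)/8 = (⅛)*60 = 15/2 ≈ 7.5000)
V(Q, X) = 5 - (-5 + Q)*(-3 + X) (V(Q, X) = 5 - (Q - 5)*(X - 3) = 5 - (-5 + Q)*(-3 + X))
(M + 0)²*(-1) + x(-5, V(t, -2)) = (15/2 + 0)²*(-1) + (-10 + 3*4 + 5*(-2) - 1*4*(-2)) = (15/2)²*(-1) + (-10 + 12 - 10 + 8) = (225/4)*(-1) + 0 = -225/4 + 0 = -225/4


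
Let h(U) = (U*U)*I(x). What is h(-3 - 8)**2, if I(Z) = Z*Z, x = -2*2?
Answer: 3748096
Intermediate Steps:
x = -4
I(Z) = Z**2
h(U) = 16*U**2 (h(U) = (U*U)*(-4)**2 = U**2*16 = 16*U**2)
h(-3 - 8)**2 = (16*(-3 - 8)**2)**2 = (16*(-11)**2)**2 = (16*121)**2 = 1936**2 = 3748096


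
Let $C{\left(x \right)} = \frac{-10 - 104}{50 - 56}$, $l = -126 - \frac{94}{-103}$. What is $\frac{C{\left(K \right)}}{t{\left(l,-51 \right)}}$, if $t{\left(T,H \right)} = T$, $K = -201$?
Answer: $- \frac{1957}{12884} \approx -0.15189$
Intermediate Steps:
$l = - \frac{12884}{103}$ ($l = -126 - 94 \left(- \frac{1}{103}\right) = -126 - - \frac{94}{103} = -126 + \frac{94}{103} = - \frac{12884}{103} \approx -125.09$)
$C{\left(x \right)} = 19$ ($C{\left(x \right)} = - \frac{114}{-6} = \left(-114\right) \left(- \frac{1}{6}\right) = 19$)
$\frac{C{\left(K \right)}}{t{\left(l,-51 \right)}} = \frac{19}{- \frac{12884}{103}} = 19 \left(- \frac{103}{12884}\right) = - \frac{1957}{12884}$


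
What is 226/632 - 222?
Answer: -70039/316 ≈ -221.64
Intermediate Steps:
226/632 - 222 = (1/632)*226 - 222 = 113/316 - 222 = -70039/316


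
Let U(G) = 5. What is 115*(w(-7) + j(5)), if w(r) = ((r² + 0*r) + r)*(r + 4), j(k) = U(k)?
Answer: -13915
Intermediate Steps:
j(k) = 5
w(r) = (4 + r)*(r + r²) (w(r) = ((r² + 0) + r)*(4 + r) = (r² + r)*(4 + r) = (r + r²)*(4 + r) = (4 + r)*(r + r²))
115*(w(-7) + j(5)) = 115*(-7*(4 + (-7)² + 5*(-7)) + 5) = 115*(-7*(4 + 49 - 35) + 5) = 115*(-7*18 + 5) = 115*(-126 + 5) = 115*(-121) = -13915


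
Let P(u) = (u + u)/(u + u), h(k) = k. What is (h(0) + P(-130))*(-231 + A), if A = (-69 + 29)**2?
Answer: 1369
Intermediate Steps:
A = 1600 (A = (-40)**2 = 1600)
P(u) = 1 (P(u) = (2*u)/((2*u)) = (2*u)*(1/(2*u)) = 1)
(h(0) + P(-130))*(-231 + A) = (0 + 1)*(-231 + 1600) = 1*1369 = 1369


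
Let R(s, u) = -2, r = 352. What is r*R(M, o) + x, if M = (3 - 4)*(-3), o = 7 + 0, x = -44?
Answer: -748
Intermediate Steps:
o = 7
M = 3 (M = -1*(-3) = 3)
r*R(M, o) + x = 352*(-2) - 44 = -704 - 44 = -748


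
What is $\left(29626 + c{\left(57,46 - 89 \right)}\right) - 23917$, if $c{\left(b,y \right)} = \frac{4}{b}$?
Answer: $\frac{325417}{57} \approx 5709.1$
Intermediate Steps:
$\left(29626 + c{\left(57,46 - 89 \right)}\right) - 23917 = \left(29626 + \frac{4}{57}\right) - 23917 = \frac{1688686}{57} - 23917 = \frac{325417}{57}$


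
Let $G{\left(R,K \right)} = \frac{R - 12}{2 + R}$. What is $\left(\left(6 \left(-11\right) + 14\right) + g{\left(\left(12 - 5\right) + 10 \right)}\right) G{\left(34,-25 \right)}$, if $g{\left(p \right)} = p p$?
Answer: $\frac{869}{6} \approx 144.83$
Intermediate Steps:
$g{\left(p \right)} = p^{2}$
$G{\left(R,K \right)} = \frac{-12 + R}{2 + R}$
$\left(\left(6 \left(-11\right) + 14\right) + g{\left(\left(12 - 5\right) + 10 \right)}\right) G{\left(34,-25 \right)} = \left(\left(6 \left(-11\right) + 14\right) + \left(\left(12 - 5\right) + 10\right)^{2}\right) \frac{-12 + 34}{2 + 34} = \left(\left(-66 + 14\right) + \left(7 + 10\right)^{2}\right) \frac{1}{36} \cdot 22 = \left(-52 + 17^{2}\right) \frac{1}{36} \cdot 22 = \left(-52 + 289\right) \frac{11}{18} = 237 \cdot \frac{11}{18} = \frac{869}{6}$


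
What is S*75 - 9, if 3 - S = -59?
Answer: 4641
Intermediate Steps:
S = 62 (S = 3 - 1*(-59) = 3 + 59 = 62)
S*75 - 9 = 62*75 - 9 = 4650 - 9 = 4641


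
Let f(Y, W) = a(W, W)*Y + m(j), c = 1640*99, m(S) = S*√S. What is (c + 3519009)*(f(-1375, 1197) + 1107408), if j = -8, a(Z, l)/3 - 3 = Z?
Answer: -14145999068448 - 58901904*I*√2 ≈ -1.4146e+13 - 8.33e+7*I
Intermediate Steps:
a(Z, l) = 9 + 3*Z
m(S) = S^(3/2)
c = 162360
f(Y, W) = Y*(9 + 3*W) - 16*I*√2 (f(Y, W) = (9 + 3*W)*Y + (-8)^(3/2) = Y*(9 + 3*W) - 16*I*√2)
(c + 3519009)*(f(-1375, 1197) + 1107408) = (162360 + 3519009)*((-16*I*√2 + 3*(-1375)*(3 + 1197)) + 1107408) = 3681369*((-16*I*√2 + 3*(-1375)*1200) + 1107408) = 3681369*((-16*I*√2 - 4950000) + 1107408) = 3681369*((-4950000 - 16*I*√2) + 1107408) = 3681369*(-3842592 - 16*I*√2) = -14145999068448 - 58901904*I*√2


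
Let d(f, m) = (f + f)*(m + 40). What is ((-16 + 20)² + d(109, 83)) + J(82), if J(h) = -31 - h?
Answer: 26717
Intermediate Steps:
d(f, m) = 2*f*(40 + m) (d(f, m) = (2*f)*(40 + m) = 2*f*(40 + m))
((-16 + 20)² + d(109, 83)) + J(82) = ((-16 + 20)² + 2*109*(40 + 83)) + (-31 - 1*82) = (4² + 2*109*123) + (-31 - 82) = (16 + 26814) - 113 = 26830 - 113 = 26717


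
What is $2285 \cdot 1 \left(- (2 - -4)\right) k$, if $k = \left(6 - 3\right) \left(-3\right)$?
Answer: $123390$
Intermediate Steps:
$k = -9$ ($k = 3 \left(-3\right) = -9$)
$2285 \cdot 1 \left(- (2 - -4)\right) k = 2285 \cdot 1 \left(- (2 - -4)\right) \left(-9\right) = 2285 \cdot 1 \left(- (2 + 4)\right) \left(-9\right) = 2285 \cdot 1 \left(\left(-1\right) 6\right) \left(-9\right) = 2285 \cdot 1 \left(-6\right) \left(-9\right) = 2285 \left(\left(-6\right) \left(-9\right)\right) = 2285 \cdot 54 = 123390$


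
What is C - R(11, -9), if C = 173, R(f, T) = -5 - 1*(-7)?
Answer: 171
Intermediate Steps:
R(f, T) = 2 (R(f, T) = -5 + 7 = 2)
C - R(11, -9) = 173 - 1*2 = 173 - 2 = 171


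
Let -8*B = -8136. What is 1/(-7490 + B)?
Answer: -1/6473 ≈ -0.00015449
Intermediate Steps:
B = 1017 (B = -⅛*(-8136) = 1017)
1/(-7490 + B) = 1/(-7490 + 1017) = 1/(-6473) = -1/6473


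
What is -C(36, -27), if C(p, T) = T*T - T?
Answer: -756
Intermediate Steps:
C(p, T) = T² - T
-C(36, -27) = -(-27)*(-1 - 27) = -(-27)*(-28) = -1*756 = -756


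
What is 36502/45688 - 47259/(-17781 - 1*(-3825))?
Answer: 27797824/6641893 ≈ 4.1852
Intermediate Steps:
36502/45688 - 47259/(-17781 - 1*(-3825)) = 36502*(1/45688) - 47259/(-17781 + 3825) = 18251/22844 - 47259/(-13956) = 18251/22844 - 47259*(-1/13956) = 18251/22844 + 15753/4652 = 27797824/6641893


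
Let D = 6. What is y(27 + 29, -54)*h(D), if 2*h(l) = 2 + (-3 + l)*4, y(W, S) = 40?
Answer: 280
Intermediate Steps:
h(l) = -5 + 2*l (h(l) = (2 + (-3 + l)*4)/2 = (2 + (-12 + 4*l))/2 = (-10 + 4*l)/2 = -5 + 2*l)
y(27 + 29, -54)*h(D) = 40*(-5 + 2*6) = 40*(-5 + 12) = 40*7 = 280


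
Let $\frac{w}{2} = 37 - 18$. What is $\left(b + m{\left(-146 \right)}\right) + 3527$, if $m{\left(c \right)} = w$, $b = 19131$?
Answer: $22696$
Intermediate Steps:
$w = 38$ ($w = 2 \left(37 - 18\right) = 2 \cdot 19 = 38$)
$m{\left(c \right)} = 38$
$\left(b + m{\left(-146 \right)}\right) + 3527 = \left(19131 + 38\right) + 3527 = 19169 + 3527 = 22696$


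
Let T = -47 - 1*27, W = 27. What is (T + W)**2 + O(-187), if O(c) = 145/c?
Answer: 412938/187 ≈ 2208.2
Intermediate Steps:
T = -74 (T = -47 - 27 = -74)
(T + W)**2 + O(-187) = (-74 + 27)**2 + 145/(-187) = (-47)**2 + 145*(-1/187) = 2209 - 145/187 = 412938/187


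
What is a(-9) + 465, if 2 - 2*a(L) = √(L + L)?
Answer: 466 - 3*I*√2/2 ≈ 466.0 - 2.1213*I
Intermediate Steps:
a(L) = 1 - √2*√L/2 (a(L) = 1 - √(L + L)/2 = 1 - √2*√L/2)
a(-9) + 465 = (1 - √2*√(-9)/2) + 465 = (1 - √2*3*I/2) + 465 = (1 - 3*I*√2/2) + 465 = 466 - 3*I*√2/2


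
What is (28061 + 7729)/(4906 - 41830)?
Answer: -5965/6154 ≈ -0.96929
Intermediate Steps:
(28061 + 7729)/(4906 - 41830) = 35790/(-36924) = 35790*(-1/36924) = -5965/6154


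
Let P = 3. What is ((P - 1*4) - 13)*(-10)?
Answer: 140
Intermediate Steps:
((P - 1*4) - 13)*(-10) = ((3 - 1*4) - 13)*(-10) = ((3 - 4) - 13)*(-10) = (-1 - 13)*(-10) = -14*(-10) = 140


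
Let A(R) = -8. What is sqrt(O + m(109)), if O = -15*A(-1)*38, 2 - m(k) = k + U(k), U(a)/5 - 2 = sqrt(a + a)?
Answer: sqrt(4443 - 5*sqrt(218)) ≈ 66.100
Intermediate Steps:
U(a) = 10 + 5*sqrt(2)*sqrt(a) (U(a) = 10 + 5*sqrt(a + a) = 10 + 5*sqrt(2*a) = 10 + 5*(sqrt(2)*sqrt(a)) = 10 + 5*sqrt(2)*sqrt(a))
m(k) = -8 - k - 5*sqrt(2)*sqrt(k) (m(k) = 2 - (k + (10 + 5*sqrt(2)*sqrt(k))) = 2 - (10 + k + 5*sqrt(2)*sqrt(k)) = 2 + (-10 - k - 5*sqrt(2)*sqrt(k)) = -8 - k - 5*sqrt(2)*sqrt(k))
O = 4560 (O = -15*(-8)*38 = 120*38 = 4560)
sqrt(O + m(109)) = sqrt(4560 + (-8 - 1*109 - 5*sqrt(2)*sqrt(109))) = sqrt(4560 + (-8 - 109 - 5*sqrt(218))) = sqrt(4560 + (-117 - 5*sqrt(218))) = sqrt(4443 - 5*sqrt(218))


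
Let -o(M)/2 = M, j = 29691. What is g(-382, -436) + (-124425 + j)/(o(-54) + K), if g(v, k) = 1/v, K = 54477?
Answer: -4026997/2316830 ≈ -1.7381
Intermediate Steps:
o(M) = -2*M
g(-382, -436) + (-124425 + j)/(o(-54) + K) = 1/(-382) + (-124425 + 29691)/(-2*(-54) + 54477) = -1/382 - 94734/(108 + 54477) = -1/382 - 94734/54585 = -1/382 - 94734*1/54585 = -1/382 - 10526/6065 = -4026997/2316830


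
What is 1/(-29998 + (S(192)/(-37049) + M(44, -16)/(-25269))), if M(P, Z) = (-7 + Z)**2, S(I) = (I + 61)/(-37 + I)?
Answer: -145109633055/4353001816609702 ≈ -3.3336e-5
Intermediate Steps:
S(I) = (61 + I)/(-37 + I)
1/(-29998 + (S(192)/(-37049) + M(44, -16)/(-25269))) = 1/(-29998 + (((61 + 192)/(-37 + 192))/(-37049) + (-7 - 16)**2/(-25269))) = 1/(-29998 + ((253/155)*(-1/37049) + (-23)**2*(-1/25269))) = 1/(-29998 + (((1/155)*253)*(-1/37049) + 529*(-1/25269))) = 1/(-29998 + ((253/155)*(-1/37049) - 529/25269)) = 1/(-29998 + (-253/5742595 - 529/25269)) = 1/(-29998 - 3044225812/145109633055) = 1/(-4353001816609702/145109633055) = -145109633055/4353001816609702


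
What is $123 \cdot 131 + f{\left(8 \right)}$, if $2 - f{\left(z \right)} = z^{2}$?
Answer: $16051$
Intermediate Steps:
$f{\left(z \right)} = 2 - z^{2}$
$123 \cdot 131 + f{\left(8 \right)} = 123 \cdot 131 + \left(2 - 8^{2}\right) = 16113 + \left(2 - 64\right) = 16113 - 62 = 16051$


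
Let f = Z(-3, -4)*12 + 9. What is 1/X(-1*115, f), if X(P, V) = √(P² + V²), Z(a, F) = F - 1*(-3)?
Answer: √13234/13234 ≈ 0.0086927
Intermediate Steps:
Z(a, F) = 3 + F (Z(a, F) = F + 3 = 3 + F)
f = -3 (f = (3 - 4)*12 + 9 = -1*12 + 9 = -12 + 9 = -3)
1/X(-1*115, f) = 1/(√((-1*115)² + (-3)²)) = 1/(√((-115)² + 9)) = 1/(√(13225 + 9)) = 1/(√13234) = √13234/13234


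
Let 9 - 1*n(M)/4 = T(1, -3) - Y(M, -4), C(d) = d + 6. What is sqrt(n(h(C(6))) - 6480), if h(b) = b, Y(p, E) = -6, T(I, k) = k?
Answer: 2*I*sqrt(1614) ≈ 80.349*I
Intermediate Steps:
C(d) = 6 + d
n(M) = 24 (n(M) = 36 - 4*(-3 - 1*(-6)) = 36 - 4*(-3 + 6) = 36 - 4*3 = 36 - 12 = 24)
sqrt(n(h(C(6))) - 6480) = sqrt(24 - 6480) = sqrt(-6456) = 2*I*sqrt(1614)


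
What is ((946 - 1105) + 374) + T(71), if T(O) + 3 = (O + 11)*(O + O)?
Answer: 11856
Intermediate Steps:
T(O) = -3 + 2*O*(11 + O) (T(O) = -3 + (O + 11)*(O + O) = -3 + (11 + O)*(2*O) = -3 + 2*O*(11 + O))
((946 - 1105) + 374) + T(71) = ((946 - 1105) + 374) + (-3 + 2*71² + 22*71) = (-159 + 374) + (-3 + 2*5041 + 1562) = 215 + (-3 + 10082 + 1562) = 215 + 11641 = 11856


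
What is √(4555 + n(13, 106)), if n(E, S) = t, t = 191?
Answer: √4746 ≈ 68.891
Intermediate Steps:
n(E, S) = 191
√(4555 + n(13, 106)) = √(4555 + 191) = √4746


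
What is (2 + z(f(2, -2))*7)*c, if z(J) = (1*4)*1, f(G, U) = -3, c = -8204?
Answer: -246120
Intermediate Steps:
z(J) = 4 (z(J) = 4*1 = 4)
(2 + z(f(2, -2))*7)*c = (2 + 4*7)*(-8204) = (2 + 28)*(-8204) = 30*(-8204) = -246120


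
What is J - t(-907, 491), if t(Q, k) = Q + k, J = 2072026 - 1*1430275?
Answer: 642167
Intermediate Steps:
J = 641751 (J = 2072026 - 1430275 = 641751)
J - t(-907, 491) = 641751 - (-907 + 491) = 641751 - 1*(-416) = 641751 + 416 = 642167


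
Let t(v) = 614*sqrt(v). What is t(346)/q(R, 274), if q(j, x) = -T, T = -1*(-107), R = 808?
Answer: -614*sqrt(346)/107 ≈ -106.74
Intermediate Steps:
T = 107
q(j, x) = -107 (q(j, x) = -1*107 = -107)
t(346)/q(R, 274) = (614*sqrt(346))/(-107) = (614*sqrt(346))*(-1/107) = -614*sqrt(346)/107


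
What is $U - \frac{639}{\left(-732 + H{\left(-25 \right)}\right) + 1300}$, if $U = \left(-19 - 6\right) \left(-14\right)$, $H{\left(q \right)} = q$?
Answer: $\frac{63137}{181} \approx 348.82$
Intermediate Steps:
$U = 350$ ($U = \left(-25\right) \left(-14\right) = 350$)
$U - \frac{639}{\left(-732 + H{\left(-25 \right)}\right) + 1300} = 350 - \frac{639}{\left(-732 - 25\right) + 1300} = 350 - \frac{639}{-757 + 1300} = 350 - \frac{639}{543} = 350 - \frac{213}{181} = \frac{63137}{181}$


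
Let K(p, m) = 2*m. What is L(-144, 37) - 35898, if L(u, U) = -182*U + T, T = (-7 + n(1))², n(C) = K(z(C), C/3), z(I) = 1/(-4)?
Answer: -383327/9 ≈ -42592.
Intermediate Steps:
z(I) = -¼
n(C) = 2*C/3 (n(C) = 2*(C/3) = 2*C/3)
T = 361/9 (T = (-7 + (⅔)*1)² = (-7 + ⅔)² = (-19/3)² = 361/9 ≈ 40.111)
L(u, U) = 361/9 - 182*U (L(u, U) = -182*U + 361/9 = 361/9 - 182*U)
L(-144, 37) - 35898 = (361/9 - 182*37) - 35898 = (361/9 - 6734) - 35898 = -60245/9 - 35898 = -383327/9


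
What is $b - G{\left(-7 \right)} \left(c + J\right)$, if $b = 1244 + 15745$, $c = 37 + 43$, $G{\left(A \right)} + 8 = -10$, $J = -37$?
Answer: $17763$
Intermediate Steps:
$G{\left(A \right)} = -18$ ($G{\left(A \right)} = -8 - 10 = -18$)
$c = 80$
$b = 16989$
$b - G{\left(-7 \right)} \left(c + J\right) = 16989 - - 18 \left(80 - 37\right) = 16989 - \left(-18\right) 43 = 16989 - -774 = 16989 + 774 = 17763$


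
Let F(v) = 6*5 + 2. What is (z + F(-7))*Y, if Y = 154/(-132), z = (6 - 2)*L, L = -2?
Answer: -28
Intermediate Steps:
F(v) = 32 (F(v) = 30 + 2 = 32)
z = -8 (z = (6 - 2)*(-2) = 4*(-2) = -8)
Y = -7/6 (Y = 154*(-1/132) = -7/6 ≈ -1.1667)
(z + F(-7))*Y = (-8 + 32)*(-7/6) = 24*(-7/6) = -28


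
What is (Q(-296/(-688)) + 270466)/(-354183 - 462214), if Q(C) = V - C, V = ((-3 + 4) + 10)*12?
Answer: -23271391/70210142 ≈ -0.33145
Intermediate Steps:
V = 132 (V = (1 + 10)*12 = 11*12 = 132)
Q(C) = 132 - C
(Q(-296/(-688)) + 270466)/(-354183 - 462214) = ((132 - (-296)/(-688)) + 270466)/(-354183 - 462214) = ((132 - (-296)*(-1)/688) + 270466)/(-816397) = ((132 - 1*37/86) + 270466)*(-1/816397) = ((132 - 37/86) + 270466)*(-1/816397) = (11315/86 + 270466)*(-1/816397) = (23271391/86)*(-1/816397) = -23271391/70210142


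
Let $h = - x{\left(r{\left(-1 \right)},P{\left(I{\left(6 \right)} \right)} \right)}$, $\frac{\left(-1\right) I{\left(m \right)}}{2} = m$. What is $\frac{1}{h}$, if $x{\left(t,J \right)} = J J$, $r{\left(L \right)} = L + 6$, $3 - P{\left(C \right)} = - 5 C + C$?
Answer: $- \frac{1}{2025} \approx -0.00049383$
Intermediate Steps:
$I{\left(m \right)} = - 2 m$
$P{\left(C \right)} = 3 + 4 C$ ($P{\left(C \right)} = 3 - \left(- 5 C + C\right) = 3 - - 4 C = 3 + 4 C$)
$r{\left(L \right)} = 6 + L$
$x{\left(t,J \right)} = J^{2}$
$h = -2025$ ($h = - \left(3 + 4 \left(\left(-2\right) 6\right)\right)^{2} = - \left(3 + 4 \left(-12\right)\right)^{2} = - \left(3 - 48\right)^{2} = - \left(-45\right)^{2} = \left(-1\right) 2025 = -2025$)
$\frac{1}{h} = \frac{1}{-2025} = - \frac{1}{2025}$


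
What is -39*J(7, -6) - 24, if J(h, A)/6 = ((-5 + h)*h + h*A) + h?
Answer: 4890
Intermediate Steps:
J(h, A) = 6*h + 6*A*h + 6*h*(-5 + h) (J(h, A) = 6*(((-5 + h)*h + h*A) + h) = 6*((h*(-5 + h) + A*h) + h) = 6*((A*h + h*(-5 + h)) + h) = 6*(h + A*h + h*(-5 + h)) = 6*h + 6*A*h + 6*h*(-5 + h))
-39*J(7, -6) - 24 = -234*7*(-4 - 6 + 7) - 24 = -234*7*(-3) - 24 = -39*(-126) - 24 = 4914 - 24 = 4890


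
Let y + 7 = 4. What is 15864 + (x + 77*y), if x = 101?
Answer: 15734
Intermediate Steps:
y = -3 (y = -7 + 4 = -3)
15864 + (x + 77*y) = 15864 + (101 + 77*(-3)) = 15864 + (101 - 231) = 15864 - 130 = 15734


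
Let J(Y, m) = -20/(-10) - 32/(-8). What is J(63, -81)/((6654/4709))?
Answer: 4709/1109 ≈ 4.2462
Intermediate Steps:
J(Y, m) = 6 (J(Y, m) = -20*(-⅒) - 32*(-⅛) = 2 + 4 = 6)
J(63, -81)/((6654/4709)) = 6/((6654/4709)) = 6/((6654*(1/4709))) = 6/(6654/4709) = 6*(4709/6654) = 4709/1109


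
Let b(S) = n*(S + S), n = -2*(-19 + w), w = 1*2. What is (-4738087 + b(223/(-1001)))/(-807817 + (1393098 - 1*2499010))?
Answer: 4742840251/1915642729 ≈ 2.4758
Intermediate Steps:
w = 2
n = 34 (n = -2*(-19 + 2) = -2*(-17) = 34)
b(S) = 68*S (b(S) = 34*(S + S) = 34*(2*S) = 68*S)
(-4738087 + b(223/(-1001)))/(-807817 + (1393098 - 1*2499010)) = (-4738087 + 68*(223/(-1001)))/(-807817 + (1393098 - 1*2499010)) = (-4738087 + 68*(223*(-1/1001)))/(-807817 + (1393098 - 2499010)) = (-4738087 + 68*(-223/1001))/(-807817 - 1105912) = (-4738087 - 15164/1001)/(-1913729) = -4742840251/1001*(-1/1913729) = 4742840251/1915642729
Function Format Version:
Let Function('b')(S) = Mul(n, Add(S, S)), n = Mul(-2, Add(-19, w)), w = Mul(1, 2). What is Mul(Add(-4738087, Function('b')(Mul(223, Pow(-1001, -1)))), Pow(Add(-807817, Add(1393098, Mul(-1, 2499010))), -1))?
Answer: Rational(4742840251, 1915642729) ≈ 2.4758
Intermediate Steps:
w = 2
n = 34 (n = Mul(-2, Add(-19, 2)) = Mul(-2, -17) = 34)
Function('b')(S) = Mul(68, S) (Function('b')(S) = Mul(34, Add(S, S)) = Mul(34, Mul(2, S)) = Mul(68, S))
Mul(Add(-4738087, Function('b')(Mul(223, Pow(-1001, -1)))), Pow(Add(-807817, Add(1393098, Mul(-1, 2499010))), -1)) = Mul(Add(-4738087, Mul(68, Mul(223, Pow(-1001, -1)))), Pow(Add(-807817, Add(1393098, Mul(-1, 2499010))), -1)) = Mul(Add(-4738087, Mul(68, Mul(223, Rational(-1, 1001)))), Pow(Add(-807817, Add(1393098, -2499010)), -1)) = Mul(Add(-4738087, Mul(68, Rational(-223, 1001))), Pow(Add(-807817, -1105912), -1)) = Mul(Add(-4738087, Rational(-15164, 1001)), Pow(-1913729, -1)) = Mul(Rational(-4742840251, 1001), Rational(-1, 1913729)) = Rational(4742840251, 1915642729)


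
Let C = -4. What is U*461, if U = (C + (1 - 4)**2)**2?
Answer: 11525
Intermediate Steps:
U = 25 (U = (-4 + (1 - 4)**2)**2 = (-4 + (-3)**2)**2 = (-4 + 9)**2 = 5**2 = 25)
U*461 = 25*461 = 11525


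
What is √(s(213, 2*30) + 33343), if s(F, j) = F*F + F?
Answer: 5*√3157 ≈ 280.94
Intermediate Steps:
s(F, j) = F + F² (s(F, j) = F² + F = F + F²)
√(s(213, 2*30) + 33343) = √(213*(1 + 213) + 33343) = √(213*214 + 33343) = √(45582 + 33343) = √78925 = 5*√3157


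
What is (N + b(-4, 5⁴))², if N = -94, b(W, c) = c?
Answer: 281961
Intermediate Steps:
(N + b(-4, 5⁴))² = (-94 + 5⁴)² = (-94 + 625)² = 531² = 281961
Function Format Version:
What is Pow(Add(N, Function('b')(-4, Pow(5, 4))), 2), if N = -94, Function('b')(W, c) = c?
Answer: 281961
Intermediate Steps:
Pow(Add(N, Function('b')(-4, Pow(5, 4))), 2) = Pow(Add(-94, Pow(5, 4)), 2) = Pow(Add(-94, 625), 2) = Pow(531, 2) = 281961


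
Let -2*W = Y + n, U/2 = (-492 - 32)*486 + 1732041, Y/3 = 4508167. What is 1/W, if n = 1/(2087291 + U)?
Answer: -5042045/34095571322273 ≈ -1.4788e-7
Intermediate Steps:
Y = 13524501 (Y = 3*4508167 = 13524501)
U = 2954754 (U = 2*((-492 - 32)*486 + 1732041) = 2*(-524*486 + 1732041) = 2*(-254664 + 1732041) = 2*1477377 = 2954754)
n = 1/5042045 (n = 1/(2087291 + 2954754) = 1/5042045 ≈ 1.9833e-7)
W = -34095571322273/5042045 (W = -(13524501 + 1/5042045)/2 = -½*68191142644546/5042045 = -34095571322273/5042045 ≈ -6.7622e+6)
1/W = 1/(-34095571322273/5042045) = -5042045/34095571322273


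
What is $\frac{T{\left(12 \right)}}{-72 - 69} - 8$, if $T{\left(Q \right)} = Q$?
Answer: $- \frac{380}{47} \approx -8.0851$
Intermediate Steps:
$\frac{T{\left(12 \right)}}{-72 - 69} - 8 = \frac{12}{-72 - 69} - 8 = \frac{12}{-141} - 8 = 12 \left(- \frac{1}{141}\right) - 8 = - \frac{4}{47} - 8 = - \frac{380}{47}$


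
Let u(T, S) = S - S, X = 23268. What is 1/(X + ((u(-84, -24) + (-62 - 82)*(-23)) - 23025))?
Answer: 1/3555 ≈ 0.00028129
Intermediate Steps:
u(T, S) = 0
1/(X + ((u(-84, -24) + (-62 - 82)*(-23)) - 23025)) = 1/(23268 + ((0 + (-62 - 82)*(-23)) - 23025)) = 1/(23268 + ((0 - 144*(-23)) - 23025)) = 1/(23268 + ((0 + 3312) - 23025)) = 1/(23268 + (3312 - 23025)) = 1/(23268 - 19713) = 1/3555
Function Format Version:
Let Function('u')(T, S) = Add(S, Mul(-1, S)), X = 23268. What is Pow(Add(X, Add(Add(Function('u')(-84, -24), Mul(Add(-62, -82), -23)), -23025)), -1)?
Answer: Rational(1, 3555) ≈ 0.00028129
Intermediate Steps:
Function('u')(T, S) = 0
Pow(Add(X, Add(Add(Function('u')(-84, -24), Mul(Add(-62, -82), -23)), -23025)), -1) = Pow(Add(23268, Add(Add(0, Mul(Add(-62, -82), -23)), -23025)), -1) = Pow(Add(23268, Add(Add(0, Mul(-144, -23)), -23025)), -1) = Pow(Add(23268, Add(Add(0, 3312), -23025)), -1) = Pow(Add(23268, Add(3312, -23025)), -1) = Pow(Add(23268, -19713), -1) = Pow(3555, -1) = Rational(1, 3555)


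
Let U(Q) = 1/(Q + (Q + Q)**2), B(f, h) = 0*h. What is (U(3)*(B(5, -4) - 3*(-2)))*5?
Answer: 10/13 ≈ 0.76923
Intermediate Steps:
B(f, h) = 0
U(Q) = 1/(Q + 4*Q**2) (U(Q) = 1/(Q + (2*Q)**2) = 1/(Q + 4*Q**2))
(U(3)*(B(5, -4) - 3*(-2)))*5 = ((1/(3*(1 + 4*3)))*(0 - 3*(-2)))*5 = ((1/(3*(1 + 12)))*(0 + 6))*5 = (((1/3)/13)*6)*5 = (((1/3)*(1/13))*6)*5 = ((1/39)*6)*5 = (2/13)*5 = 10/13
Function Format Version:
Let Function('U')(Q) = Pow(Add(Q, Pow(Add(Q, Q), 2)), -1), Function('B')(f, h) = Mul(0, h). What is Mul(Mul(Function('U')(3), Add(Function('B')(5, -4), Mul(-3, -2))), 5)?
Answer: Rational(10, 13) ≈ 0.76923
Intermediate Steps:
Function('B')(f, h) = 0
Function('U')(Q) = Pow(Add(Q, Mul(4, Pow(Q, 2))), -1) (Function('U')(Q) = Pow(Add(Q, Pow(Mul(2, Q), 2)), -1) = Pow(Add(Q, Mul(4, Pow(Q, 2))), -1))
Mul(Mul(Function('U')(3), Add(Function('B')(5, -4), Mul(-3, -2))), 5) = Mul(Mul(Mul(Pow(3, -1), Pow(Add(1, Mul(4, 3)), -1)), Add(0, Mul(-3, -2))), 5) = Mul(Mul(Mul(Rational(1, 3), Pow(Add(1, 12), -1)), Add(0, 6)), 5) = Mul(Mul(Mul(Rational(1, 3), Pow(13, -1)), 6), 5) = Mul(Mul(Mul(Rational(1, 3), Rational(1, 13)), 6), 5) = Mul(Mul(Rational(1, 39), 6), 5) = Mul(Rational(2, 13), 5) = Rational(10, 13)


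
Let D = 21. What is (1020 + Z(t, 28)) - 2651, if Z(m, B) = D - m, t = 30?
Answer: -1640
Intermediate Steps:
Z(m, B) = 21 - m
(1020 + Z(t, 28)) - 2651 = (1020 + (21 - 1*30)) - 2651 = (1020 + (21 - 30)) - 2651 = (1020 - 9) - 2651 = 1011 - 2651 = -1640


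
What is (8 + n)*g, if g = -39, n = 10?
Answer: -702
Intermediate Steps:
(8 + n)*g = (8 + 10)*(-39) = 18*(-39) = -702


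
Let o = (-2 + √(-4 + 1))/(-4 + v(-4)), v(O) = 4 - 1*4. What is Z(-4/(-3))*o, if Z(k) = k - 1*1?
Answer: ⅙ - I*√3/12 ≈ 0.16667 - 0.14434*I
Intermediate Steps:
v(O) = 0 (v(O) = 4 - 4 = 0)
o = ½ - I*√3/4 (o = (-2 + √(-4 + 1))/(-4 + 0) = (-2 + √(-3))/(-4) = (-2 + I*√3)*(-¼) = ½ - I*√3/4 ≈ 0.5 - 0.43301*I)
Z(k) = -1 + k (Z(k) = k - 1 = -1 + k)
Z(-4/(-3))*o = (-1 - 4/(-3))*(½ - I*√3/4) = (-1 - 4*(-⅓))*(½ - I*√3/4) = (-1 + 4/3)*(½ - I*√3/4) = (½ - I*√3/4)/3 = ⅙ - I*√3/12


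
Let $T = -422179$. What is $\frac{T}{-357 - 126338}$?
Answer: $\frac{422179}{126695} \approx 3.3322$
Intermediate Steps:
$\frac{T}{-357 - 126338} = - \frac{422179}{-357 - 126338} = - \frac{422179}{-126695} = \left(-422179\right) \left(- \frac{1}{126695}\right) = \frac{422179}{126695}$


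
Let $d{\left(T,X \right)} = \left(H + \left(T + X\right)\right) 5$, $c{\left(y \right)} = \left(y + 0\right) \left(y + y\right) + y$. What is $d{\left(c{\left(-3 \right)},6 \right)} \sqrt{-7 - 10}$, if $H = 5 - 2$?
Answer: $120 i \sqrt{17} \approx 494.77 i$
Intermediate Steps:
$H = 3$ ($H = 5 - 2 = 3$)
$c{\left(y \right)} = y + 2 y^{2}$ ($c{\left(y \right)} = y 2 y + y = 2 y^{2} + y = y + 2 y^{2}$)
$d{\left(T,X \right)} = 15 + 5 T + 5 X$ ($d{\left(T,X \right)} = \left(3 + \left(T + X\right)\right) 5 = \left(3 + T + X\right) 5 = 15 + 5 T + 5 X$)
$d{\left(c{\left(-3 \right)},6 \right)} \sqrt{-7 - 10} = \left(15 + 5 \left(- 3 \left(1 + 2 \left(-3\right)\right)\right) + 5 \cdot 6\right) \sqrt{-7 - 10} = \left(15 + 5 \left(- 3 \left(1 - 6\right)\right) + 30\right) \sqrt{-17} = \left(15 + 5 \left(\left(-3\right) \left(-5\right)\right) + 30\right) i \sqrt{17} = \left(15 + 5 \cdot 15 + 30\right) i \sqrt{17} = \left(15 + 75 + 30\right) i \sqrt{17} = 120 i \sqrt{17}$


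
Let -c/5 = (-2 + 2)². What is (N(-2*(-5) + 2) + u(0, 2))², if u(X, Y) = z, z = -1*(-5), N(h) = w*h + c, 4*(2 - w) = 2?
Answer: 529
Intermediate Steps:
w = 3/2 (w = 2 - ¼*2 = 2 - ½ = 3/2 ≈ 1.5000)
c = 0 (c = -5*(-2 + 2)² = -5*0² = -5*0 = 0)
N(h) = 3*h/2 (N(h) = 3*h/2 + 0 = 3*h/2)
z = 5
u(X, Y) = 5
(N(-2*(-5) + 2) + u(0, 2))² = (3*(-2*(-5) + 2)/2 + 5)² = (3*(10 + 2)/2 + 5)² = ((3/2)*12 + 5)² = (18 + 5)² = 23² = 529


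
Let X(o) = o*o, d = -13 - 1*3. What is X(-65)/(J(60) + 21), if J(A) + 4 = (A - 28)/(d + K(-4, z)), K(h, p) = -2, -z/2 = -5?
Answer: 38025/137 ≈ 277.55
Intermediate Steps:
z = 10 (z = -2*(-5) = 10)
d = -16 (d = -13 - 3 = -16)
J(A) = -22/9 - A/18 (J(A) = -4 + (A - 28)/(-16 - 2) = -4 + (-28 + A)/(-18) = -4 + (-28 + A)*(-1/18) = -4 + (14/9 - A/18) = -22/9 - A/18)
X(o) = o**2
X(-65)/(J(60) + 21) = (-65)**2/((-22/9 - 1/18*60) + 21) = 4225/((-22/9 - 10/3) + 21) = 4225/(-52/9 + 21) = 4225/(137/9) = 4225*(9/137) = 38025/137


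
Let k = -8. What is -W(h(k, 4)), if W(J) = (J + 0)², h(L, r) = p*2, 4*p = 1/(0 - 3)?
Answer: -1/36 ≈ -0.027778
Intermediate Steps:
p = -1/12 (p = 1/(4*(0 - 3)) = (¼)/(-3) = (¼)*(-⅓) = -1/12 ≈ -0.083333)
h(L, r) = -⅙ (h(L, r) = -1/12*2 = -⅙)
W(J) = J²
-W(h(k, 4)) = -(-⅙)² = -1*1/36 = -1/36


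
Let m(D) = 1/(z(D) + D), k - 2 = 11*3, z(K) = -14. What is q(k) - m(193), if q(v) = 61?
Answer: 10918/179 ≈ 60.994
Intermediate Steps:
k = 35 (k = 2 + 11*3 = 2 + 33 = 35)
m(D) = 1/(-14 + D)
q(k) - m(193) = 61 - 1/(-14 + 193) = 61 - 1/179 = 10918/179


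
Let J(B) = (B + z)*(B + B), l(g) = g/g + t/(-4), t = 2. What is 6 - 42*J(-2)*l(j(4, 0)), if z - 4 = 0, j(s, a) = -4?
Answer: 174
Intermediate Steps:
z = 4 (z = 4 + 0 = 4)
l(g) = 1/2 (l(g) = g/g + 2/(-4) = 1 + 2*(-1/4) = 1 - 1/2 = 1/2)
J(B) = 2*B*(4 + B) (J(B) = (B + 4)*(B + B) = (4 + B)*(2*B) = 2*B*(4 + B))
6 - 42*J(-2)*l(j(4, 0)) = 6 - 42*2*(-2)*(4 - 2)/2 = 6 - 42*2*(-2)*2/2 = 6 - (-336)/2 = 6 - 42*(-4) = 6 + 168 = 174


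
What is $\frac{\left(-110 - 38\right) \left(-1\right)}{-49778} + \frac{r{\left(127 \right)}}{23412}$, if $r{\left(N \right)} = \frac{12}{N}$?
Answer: $- \frac{18310609}{6166921753} \approx -0.0029692$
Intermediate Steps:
$\frac{\left(-110 - 38\right) \left(-1\right)}{-49778} + \frac{r{\left(127 \right)}}{23412} = \frac{\left(-110 - 38\right) \left(-1\right)}{-49778} + \frac{12 \cdot \frac{1}{127}}{23412} = \left(-148\right) \left(-1\right) \left(- \frac{1}{49778}\right) + 12 \cdot \frac{1}{127} \cdot \frac{1}{23412} = 148 \left(- \frac{1}{49778}\right) + \frac{12}{127} \cdot \frac{1}{23412} = - \frac{74}{24889} + \frac{1}{247777} = - \frac{18310609}{6166921753}$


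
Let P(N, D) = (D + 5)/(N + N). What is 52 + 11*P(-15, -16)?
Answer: 1681/30 ≈ 56.033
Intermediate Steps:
P(N, D) = (5 + D)/(2*N) (P(N, D) = (5 + D)/((2*N)) = (5 + D)*(1/(2*N)) = (5 + D)/(2*N))
52 + 11*P(-15, -16) = 52 + 11*((½)*(5 - 16)/(-15)) = 52 + 11*((½)*(-1/15)*(-11)) = 52 + 11*(11/30) = 52 + 121/30 = 1681/30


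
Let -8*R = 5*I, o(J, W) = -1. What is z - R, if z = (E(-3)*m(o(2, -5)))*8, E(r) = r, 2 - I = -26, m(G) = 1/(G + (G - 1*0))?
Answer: 59/2 ≈ 29.500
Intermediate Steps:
m(G) = 1/(2*G) (m(G) = 1/(G + (G + 0)) = 1/(G + G) = 1/(2*G))
I = 28 (I = 2 - 1*(-26) = 2 + 26 = 28)
R = -35/2 (R = -5*28/8 = -⅛*140 = -35/2 ≈ -17.500)
z = 12 (z = -3/(2*(-1))*8 = -3*(-1)/2*8 = -3*(-½)*8 = (3/2)*8 = 12)
z - R = 12 - 1*(-35/2) = 12 + 35/2 = 59/2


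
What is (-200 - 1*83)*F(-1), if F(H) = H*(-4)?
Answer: -1132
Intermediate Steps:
F(H) = -4*H
(-200 - 1*83)*F(-1) = (-200 - 1*83)*(-4*(-1)) = (-200 - 83)*4 = -283*4 = -1132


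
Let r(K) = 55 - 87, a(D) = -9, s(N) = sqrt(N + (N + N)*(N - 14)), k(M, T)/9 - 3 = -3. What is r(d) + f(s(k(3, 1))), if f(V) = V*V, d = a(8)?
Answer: -32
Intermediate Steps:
k(M, T) = 0 (k(M, T) = 27 + 9*(-3) = 27 - 27 = 0)
s(N) = sqrt(N + 2*N*(-14 + N)) (s(N) = sqrt(N + (2*N)*(-14 + N)) = sqrt(N + 2*N*(-14 + N)))
d = -9
f(V) = V**2
r(K) = -32
r(d) + f(s(k(3, 1))) = -32 + (sqrt(0*(-27 + 2*0)))**2 = -32 + (sqrt(0*(-27 + 0)))**2 = -32 + (sqrt(0*(-27)))**2 = -32 + (sqrt(0))**2 = -32 + 0**2 = -32 + 0 = -32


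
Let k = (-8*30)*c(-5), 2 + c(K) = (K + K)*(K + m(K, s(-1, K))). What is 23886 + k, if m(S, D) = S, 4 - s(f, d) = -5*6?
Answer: 366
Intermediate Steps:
s(f, d) = 34 (s(f, d) = 4 - (-5)*6 = 4 - 1*(-30) = 4 + 30 = 34)
c(K) = -2 + 4*K² (c(K) = -2 + (K + K)*(K + K) = -2 + (2*K)*(2*K) = -2 + 4*K²)
k = -23520 (k = (-8*30)*(-2 + 4*(-5)²) = -240*(-2 + 4*25) = -240*(-2 + 100) = -240*98 = -23520)
23886 + k = 23886 - 23520 = 366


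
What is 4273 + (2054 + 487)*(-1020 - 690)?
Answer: -4340837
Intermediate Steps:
4273 + (2054 + 487)*(-1020 - 690) = 4273 + 2541*(-1710) = 4273 - 4345110 = -4340837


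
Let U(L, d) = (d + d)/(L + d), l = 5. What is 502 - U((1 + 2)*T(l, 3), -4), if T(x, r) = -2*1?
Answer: 2506/5 ≈ 501.20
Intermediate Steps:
T(x, r) = -2
U(L, d) = 2*d/(L + d) (U(L, d) = (2*d)/(L + d) = 2*d/(L + d))
502 - U((1 + 2)*T(l, 3), -4) = 502 - 2*(-4)/((1 + 2)*(-2) - 4) = 502 - 2*(-4)/(3*(-2) - 4) = 502 - 2*(-4)/(-6 - 4) = 502 - 2*(-4)/(-10) = 502 - 2*(-4)*(-1)/10 = 502 - 1*⅘ = 502 - ⅘ = 2506/5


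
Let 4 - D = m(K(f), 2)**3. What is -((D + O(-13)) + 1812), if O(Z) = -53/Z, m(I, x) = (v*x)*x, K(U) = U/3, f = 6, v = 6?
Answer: 156051/13 ≈ 12004.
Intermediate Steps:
K(U) = U/3 (K(U) = U*(1/3) = U/3)
m(I, x) = 6*x**2 (m(I, x) = (6*x)*x = 6*x**2)
D = -13820 (D = 4 - (6*2**2)**3 = 4 - (6*4)**3 = 4 - 1*24**3 = 4 - 1*13824 = 4 - 13824 = -13820)
-((D + O(-13)) + 1812) = -((-13820 - 53/(-13)) + 1812) = -((-13820 - 53*(-1/13)) + 1812) = -((-13820 + 53/13) + 1812) = -(-179607/13 + 1812) = -1*(-156051/13) = 156051/13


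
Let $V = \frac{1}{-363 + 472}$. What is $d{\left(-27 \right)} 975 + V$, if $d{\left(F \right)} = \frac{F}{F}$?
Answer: $\frac{106276}{109} \approx 975.01$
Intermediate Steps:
$V = \frac{1}{109} \approx 0.0091743$
$d{\left(F \right)} = 1$
$d{\left(-27 \right)} 975 + V = 1 \cdot 975 + \frac{1}{109} = 975 + \frac{1}{109} = \frac{106276}{109}$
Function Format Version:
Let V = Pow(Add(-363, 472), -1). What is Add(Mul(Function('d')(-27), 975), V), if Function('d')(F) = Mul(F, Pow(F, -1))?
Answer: Rational(106276, 109) ≈ 975.01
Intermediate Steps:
V = Rational(1, 109) (V = Pow(109, -1) = Rational(1, 109) ≈ 0.0091743)
Function('d')(F) = 1
Add(Mul(Function('d')(-27), 975), V) = Add(Mul(1, 975), Rational(1, 109)) = Add(975, Rational(1, 109)) = Rational(106276, 109)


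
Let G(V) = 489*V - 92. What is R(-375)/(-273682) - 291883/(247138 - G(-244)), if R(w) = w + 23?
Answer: -39877049507/50158521186 ≈ -0.79502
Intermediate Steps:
G(V) = -92 + 489*V
R(w) = 23 + w
R(-375)/(-273682) - 291883/(247138 - G(-244)) = (23 - 375)/(-273682) - 291883/(247138 - (-92 + 489*(-244))) = -352*(-1/273682) - 291883/(247138 - (-92 - 119316)) = 176/136841 - 291883/(247138 - 1*(-119408)) = 176/136841 - 291883/(247138 + 119408) = 176/136841 - 291883/366546 = -39877049507/50158521186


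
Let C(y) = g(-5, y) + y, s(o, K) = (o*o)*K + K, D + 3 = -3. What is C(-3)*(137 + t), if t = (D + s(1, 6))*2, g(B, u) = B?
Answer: -1192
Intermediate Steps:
D = -6 (D = -3 - 3 = -6)
s(o, K) = K + K*o² (s(o, K) = o²*K + K = K*o² + K = K + K*o²)
C(y) = -5 + y
t = 12 (t = (-6 + 6*(1 + 1²))*2 = (-6 + 6*(1 + 1))*2 = (-6 + 6*2)*2 = (-6 + 12)*2 = 6*2 = 12)
C(-3)*(137 + t) = (-5 - 3)*(137 + 12) = -8*149 = -1192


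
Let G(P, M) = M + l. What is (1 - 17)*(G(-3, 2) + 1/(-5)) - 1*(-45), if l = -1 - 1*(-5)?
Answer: -239/5 ≈ -47.800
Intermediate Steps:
l = 4 (l = -1 + 5 = 4)
G(P, M) = 4 + M (G(P, M) = M + 4 = 4 + M)
(1 - 17)*(G(-3, 2) + 1/(-5)) - 1*(-45) = (1 - 17)*((4 + 2) + 1/(-5)) - 1*(-45) = -16*(6 - 1/5) + 45 = -16*29/5 + 45 = -464/5 + 45 = -239/5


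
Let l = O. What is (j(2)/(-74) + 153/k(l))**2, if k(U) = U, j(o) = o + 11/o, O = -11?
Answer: 520250481/2650384 ≈ 196.29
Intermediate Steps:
l = -11
(j(2)/(-74) + 153/k(l))**2 = ((2 + 11/2)/(-74) + 153/(-11))**2 = ((2 + 11*(1/2))*(-1/74) + 153*(-1/11))**2 = ((2 + 11/2)*(-1/74) - 153/11)**2 = ((15/2)*(-1/74) - 153/11)**2 = (-15/148 - 153/11)**2 = (-22809/1628)**2 = 520250481/2650384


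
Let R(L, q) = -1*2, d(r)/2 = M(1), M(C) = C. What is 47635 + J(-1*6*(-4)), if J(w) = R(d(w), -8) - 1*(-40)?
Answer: 47673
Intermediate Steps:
d(r) = 2 (d(r) = 2*1 = 2)
R(L, q) = -2
J(w) = 38 (J(w) = -2 - 1*(-40) = -2 + 40 = 38)
47635 + J(-1*6*(-4)) = 47635 + 38 = 47673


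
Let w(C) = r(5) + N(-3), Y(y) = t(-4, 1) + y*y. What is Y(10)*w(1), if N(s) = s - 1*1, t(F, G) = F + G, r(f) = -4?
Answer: -776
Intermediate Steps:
Y(y) = -3 + y**2 (Y(y) = (-4 + 1) + y*y = -3 + y**2)
N(s) = -1 + s (N(s) = s - 1 = -1 + s)
w(C) = -8 (w(C) = -4 + (-1 - 3) = -4 - 4 = -8)
Y(10)*w(1) = (-3 + 10**2)*(-8) = (-3 + 100)*(-8) = 97*(-8) = -776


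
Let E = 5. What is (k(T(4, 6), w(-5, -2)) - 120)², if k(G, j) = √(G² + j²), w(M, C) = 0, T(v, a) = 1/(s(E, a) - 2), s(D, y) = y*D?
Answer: 11282881/784 ≈ 14391.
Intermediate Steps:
s(D, y) = D*y
T(v, a) = 1/(-2 + 5*a) (T(v, a) = 1/(5*a - 2) = 1/(-2 + 5*a))
(k(T(4, 6), w(-5, -2)) - 120)² = (√((1/(-2 + 5*6))² + 0²) - 120)² = (√((1/(-2 + 30))² + 0) - 120)² = (√((1/28)² + 0) - 120)² = (√(1/784 + 0) - 120)² = (√(1/784) - 120)² = (1/28 - 120)² = (-3359/28)² = 11282881/784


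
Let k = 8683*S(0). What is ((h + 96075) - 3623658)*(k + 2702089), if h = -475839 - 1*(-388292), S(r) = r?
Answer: -9768403006570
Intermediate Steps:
h = -87547 (h = -475839 + 388292 = -87547)
k = 0 (k = 8683*0 = 0)
((h + 96075) - 3623658)*(k + 2702089) = ((-87547 + 96075) - 3623658)*(0 + 2702089) = (8528 - 3623658)*2702089 = -3615130*2702089 = -9768403006570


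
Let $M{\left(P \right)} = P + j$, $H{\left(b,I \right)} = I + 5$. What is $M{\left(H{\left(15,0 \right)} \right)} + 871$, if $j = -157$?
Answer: $719$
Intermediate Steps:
$H{\left(b,I \right)} = 5 + I$
$M{\left(P \right)} = -157 + P$ ($M{\left(P \right)} = P - 157 = -157 + P$)
$M{\left(H{\left(15,0 \right)} \right)} + 871 = \left(-157 + \left(5 + 0\right)\right) + 871 = \left(-157 + 5\right) + 871 = -152 + 871 = 719$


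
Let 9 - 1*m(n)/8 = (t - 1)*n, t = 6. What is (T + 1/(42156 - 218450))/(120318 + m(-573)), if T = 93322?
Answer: 16452108667/25264693140 ≈ 0.65119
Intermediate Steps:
m(n) = 72 - 40*n (m(n) = 72 - 8*(6 - 1)*n = 72 - 40*n)
(T + 1/(42156 - 218450))/(120318 + m(-573)) = (93322 + 1/(42156 - 218450))/(120318 + (72 - 40*(-573))) = (93322 + 1/(-176294))/(120318 + (72 + 22920)) = (93322 - 1/176294)/(120318 + 22992) = (16452108667/176294)/143310 = (16452108667/176294)*(1/143310) = 16452108667/25264693140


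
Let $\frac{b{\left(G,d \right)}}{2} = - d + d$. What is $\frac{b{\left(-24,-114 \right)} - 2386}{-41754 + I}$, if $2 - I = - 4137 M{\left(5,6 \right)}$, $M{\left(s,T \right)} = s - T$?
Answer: $\frac{2386}{45889} \approx 0.051995$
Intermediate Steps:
$b{\left(G,d \right)} = 0$ ($b{\left(G,d \right)} = 2 \left(- d + d\right) = 2 \cdot 0 = 0$)
$I = -4135$ ($I = 2 - - 4137 \left(5 - 6\right) = 2 - \left(-4137\right) \left(-1\right) = 2 - 4137 = -4135$)
$\frac{b{\left(-24,-114 \right)} - 2386}{-41754 + I} = \frac{0 - 2386}{-41754 - 4135} = - \frac{2386}{-45889} = \left(-2386\right) \left(- \frac{1}{45889}\right) = \frac{2386}{45889}$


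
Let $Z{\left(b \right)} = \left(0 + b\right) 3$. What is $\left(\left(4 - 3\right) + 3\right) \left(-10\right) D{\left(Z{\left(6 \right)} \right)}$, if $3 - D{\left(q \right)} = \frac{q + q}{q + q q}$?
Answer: $- \frac{2200}{19} \approx -115.79$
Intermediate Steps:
$Z{\left(b \right)} = 3 b$ ($Z{\left(b \right)} = b 3 = 3 b$)
$D{\left(q \right)} = 3 - \frac{2 q}{q + q^{2}}$ ($D{\left(q \right)} = 3 - \frac{q + q}{q + q q} = 3 - \frac{2 q}{q + q^{2}}$)
$\left(\left(4 - 3\right) + 3\right) \left(-10\right) D{\left(Z{\left(6 \right)} \right)} = \left(\left(4 - 3\right) + 3\right) \left(-10\right) \frac{1 + 3 \cdot 3 \cdot 6}{1 + 3 \cdot 6} = \left(1 + 3\right) \left(-10\right) \frac{1 + 3 \cdot 18}{1 + 18} = 4 \left(-10\right) \frac{1 + 54}{19} = - 40 \cdot \frac{1}{19} \cdot 55 = \left(-40\right) \frac{55}{19} = - \frac{2200}{19}$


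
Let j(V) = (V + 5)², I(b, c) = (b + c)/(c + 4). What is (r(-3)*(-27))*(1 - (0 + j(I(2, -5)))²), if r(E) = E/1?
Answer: -331695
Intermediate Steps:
I(b, c) = (b + c)/(4 + c)
r(E) = E (r(E) = E*1 = E)
j(V) = (5 + V)²
(r(-3)*(-27))*(1 - (0 + j(I(2, -5)))²) = (-3*(-27))*(1 - (0 + (5 + (2 - 5)/(4 - 5))²)²) = 81*(1 - (0 + (5 - 3/(-1))²)²) = 81*(1 - (0 + (5 - 1*(-3))²)²) = 81*(1 - (0 + (5 + 3)²)²) = 81*(1 - (0 + 8²)²) = 81*(1 - (0 + 64)²) = 81*(1 - 1*64²) = 81*(1 - 1*4096) = 81*(1 - 4096) = 81*(-4095) = -331695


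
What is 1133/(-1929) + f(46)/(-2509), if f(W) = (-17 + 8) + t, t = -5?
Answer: -2815691/4839861 ≈ -0.58177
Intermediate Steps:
f(W) = -14 (f(W) = (-17 + 8) - 5 = -9 - 5 = -14)
1133/(-1929) + f(46)/(-2509) = 1133/(-1929) - 14/(-2509) = 1133*(-1/1929) - 14*(-1/2509) = -1133/1929 + 14/2509 = -2815691/4839861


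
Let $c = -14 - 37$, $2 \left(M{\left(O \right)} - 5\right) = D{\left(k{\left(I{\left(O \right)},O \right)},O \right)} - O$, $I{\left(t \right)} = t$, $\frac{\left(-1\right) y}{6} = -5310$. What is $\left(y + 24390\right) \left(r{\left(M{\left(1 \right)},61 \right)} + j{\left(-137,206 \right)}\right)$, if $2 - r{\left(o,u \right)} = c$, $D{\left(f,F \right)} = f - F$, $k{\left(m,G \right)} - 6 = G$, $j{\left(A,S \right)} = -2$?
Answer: $2868750$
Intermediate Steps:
$y = 31860$ ($y = \left(-6\right) \left(-5310\right) = 31860$)
$k{\left(m,G \right)} = 6 + G$
$M{\left(O \right)} = 8 - \frac{O}{2}$ ($M{\left(O \right)} = 5 + \frac{\left(\left(6 + O\right) - O\right) - O}{2} = 5 + \frac{6 - O}{2} = 5 - \left(-3 + \frac{O}{2}\right) = 8 - \frac{O}{2}$)
$c = -51$ ($c = -14 - 37 = -51$)
$r{\left(o,u \right)} = 53$ ($r{\left(o,u \right)} = 2 - -51 = 2 + 51 = 53$)
$\left(y + 24390\right) \left(r{\left(M{\left(1 \right)},61 \right)} + j{\left(-137,206 \right)}\right) = \left(31860 + 24390\right) \left(53 - 2\right) = 56250 \cdot 51 = 2868750$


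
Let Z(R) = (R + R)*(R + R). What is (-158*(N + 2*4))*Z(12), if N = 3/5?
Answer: -3913344/5 ≈ -7.8267e+5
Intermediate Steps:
N = 3/5 (N = 3*(1/5) = 3/5 ≈ 0.60000)
Z(R) = 4*R**2 (Z(R) = (2*R)*(2*R) = 4*R**2)
(-158*(N + 2*4))*Z(12) = (-158*(3/5 + 2*4))*(4*12**2) = (-158*(3/5 + 8))*(4*144) = -158*43/5*576 = -6794/5*576 = -3913344/5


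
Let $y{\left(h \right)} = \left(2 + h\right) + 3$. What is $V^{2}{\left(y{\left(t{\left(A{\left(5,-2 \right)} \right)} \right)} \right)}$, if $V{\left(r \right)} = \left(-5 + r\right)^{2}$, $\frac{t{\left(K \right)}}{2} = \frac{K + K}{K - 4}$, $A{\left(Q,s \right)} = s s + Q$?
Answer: $\frac{1679616}{625} \approx 2687.4$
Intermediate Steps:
$A{\left(Q,s \right)} = Q + s^{2}$ ($A{\left(Q,s \right)} = s^{2} + Q = Q + s^{2}$)
$t{\left(K \right)} = \frac{4 K}{-4 + K}$ ($t{\left(K \right)} = 2 \frac{K + K}{K - 4} = 2 \frac{2 K}{-4 + K} = \frac{4 K}{-4 + K}$)
$y{\left(h \right)} = 5 + h$
$V^{2}{\left(y{\left(t{\left(A{\left(5,-2 \right)} \right)} \right)} \right)} = \left(\left(-5 + \left(5 + \frac{4 \left(5 + \left(-2\right)^{2}\right)}{-4 + \left(5 + \left(-2\right)^{2}\right)}\right)\right)^{2}\right)^{2} = \left(\left(-5 + \left(5 + \frac{4 \left(5 + 4\right)}{-4 + \left(5 + 4\right)}\right)\right)^{2}\right)^{2} = \left(\left(-5 + \left(5 + 4 \cdot 9 \frac{1}{-4 + 9}\right)\right)^{2}\right)^{2} = \left(\left(-5 + \left(5 + 4 \cdot 9 \cdot \frac{1}{5}\right)\right)^{2}\right)^{2} = \left(\left(-5 + \left(5 + \frac{36}{5}\right)\right)^{2}\right)^{2} = \left(\left(-5 + \frac{61}{5}\right)^{2}\right)^{2} = \left(\left(\frac{36}{5}\right)^{2}\right)^{2} = \left(\frac{1296}{25}\right)^{2} = \frac{1679616}{625}$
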